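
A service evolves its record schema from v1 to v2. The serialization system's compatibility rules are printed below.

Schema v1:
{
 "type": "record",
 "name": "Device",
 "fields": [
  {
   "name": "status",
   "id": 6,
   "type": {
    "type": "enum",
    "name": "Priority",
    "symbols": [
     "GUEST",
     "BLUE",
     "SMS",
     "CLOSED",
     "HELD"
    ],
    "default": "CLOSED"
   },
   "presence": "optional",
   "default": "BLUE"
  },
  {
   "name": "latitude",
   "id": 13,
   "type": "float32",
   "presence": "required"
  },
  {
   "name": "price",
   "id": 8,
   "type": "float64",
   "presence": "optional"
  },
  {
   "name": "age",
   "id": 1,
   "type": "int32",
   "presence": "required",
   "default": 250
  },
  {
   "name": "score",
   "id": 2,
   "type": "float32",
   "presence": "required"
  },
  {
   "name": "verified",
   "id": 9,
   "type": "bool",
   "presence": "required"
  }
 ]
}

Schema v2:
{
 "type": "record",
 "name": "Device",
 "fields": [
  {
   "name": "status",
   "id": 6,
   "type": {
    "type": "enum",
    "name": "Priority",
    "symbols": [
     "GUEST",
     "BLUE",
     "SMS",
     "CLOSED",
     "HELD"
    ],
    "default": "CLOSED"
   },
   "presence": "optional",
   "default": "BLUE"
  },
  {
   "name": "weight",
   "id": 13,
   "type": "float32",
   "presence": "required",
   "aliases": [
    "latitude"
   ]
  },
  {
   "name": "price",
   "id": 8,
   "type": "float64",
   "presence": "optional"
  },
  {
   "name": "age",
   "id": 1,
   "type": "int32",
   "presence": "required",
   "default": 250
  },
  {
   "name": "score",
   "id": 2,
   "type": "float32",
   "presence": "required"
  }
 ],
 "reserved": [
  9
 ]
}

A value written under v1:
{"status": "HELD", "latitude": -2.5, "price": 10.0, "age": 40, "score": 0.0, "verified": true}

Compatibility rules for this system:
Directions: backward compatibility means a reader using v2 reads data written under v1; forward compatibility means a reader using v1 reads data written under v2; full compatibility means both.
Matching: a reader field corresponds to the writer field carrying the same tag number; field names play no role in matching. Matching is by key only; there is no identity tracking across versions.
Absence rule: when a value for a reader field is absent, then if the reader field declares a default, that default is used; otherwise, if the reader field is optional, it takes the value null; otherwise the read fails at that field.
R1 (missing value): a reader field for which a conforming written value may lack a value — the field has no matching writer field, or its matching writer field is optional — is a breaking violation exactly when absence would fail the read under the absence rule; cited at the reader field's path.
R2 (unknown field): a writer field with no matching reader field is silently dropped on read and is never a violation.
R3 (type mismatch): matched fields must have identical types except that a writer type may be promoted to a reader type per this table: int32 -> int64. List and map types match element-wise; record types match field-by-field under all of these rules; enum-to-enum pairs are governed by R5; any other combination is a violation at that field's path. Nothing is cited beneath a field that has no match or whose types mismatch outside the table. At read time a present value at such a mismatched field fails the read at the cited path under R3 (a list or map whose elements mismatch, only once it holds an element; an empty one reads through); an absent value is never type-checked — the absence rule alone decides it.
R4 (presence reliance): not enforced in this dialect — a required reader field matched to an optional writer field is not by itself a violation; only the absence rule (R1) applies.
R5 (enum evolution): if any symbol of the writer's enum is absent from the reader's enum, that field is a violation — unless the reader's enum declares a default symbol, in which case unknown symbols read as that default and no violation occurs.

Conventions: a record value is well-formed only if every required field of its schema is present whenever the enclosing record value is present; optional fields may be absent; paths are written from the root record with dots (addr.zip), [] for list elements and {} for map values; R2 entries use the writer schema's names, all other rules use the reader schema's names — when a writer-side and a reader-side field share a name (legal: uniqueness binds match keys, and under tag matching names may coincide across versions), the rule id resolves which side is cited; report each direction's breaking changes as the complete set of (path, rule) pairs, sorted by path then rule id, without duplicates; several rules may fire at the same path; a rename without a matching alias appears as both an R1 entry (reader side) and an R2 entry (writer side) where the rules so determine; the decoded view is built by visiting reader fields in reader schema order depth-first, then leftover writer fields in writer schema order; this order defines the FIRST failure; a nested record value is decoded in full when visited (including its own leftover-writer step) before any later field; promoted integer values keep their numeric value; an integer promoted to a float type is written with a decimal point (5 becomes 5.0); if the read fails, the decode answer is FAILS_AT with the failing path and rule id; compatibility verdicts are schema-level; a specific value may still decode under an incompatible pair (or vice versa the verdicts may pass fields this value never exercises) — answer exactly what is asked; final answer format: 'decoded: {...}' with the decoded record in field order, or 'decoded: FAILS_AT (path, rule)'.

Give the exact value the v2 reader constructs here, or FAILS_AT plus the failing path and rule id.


decoded: {"status": "HELD", "weight": -2.5, "price": 10.0, "age": 40, "score": 0.0}

the writer's type comes first in each Device pair
decode walk for Device under reader schema v2:
  status := "HELD"
  weight := -2.5 (from writer latitude)
  price := 10.0
  age := 40
  score := 0.0
  writer verified: unmatched, discarded
  => decoded: {"status": "HELD", "weight": -2.5, "price": 10.0, "age": 40, "score": 0.0}


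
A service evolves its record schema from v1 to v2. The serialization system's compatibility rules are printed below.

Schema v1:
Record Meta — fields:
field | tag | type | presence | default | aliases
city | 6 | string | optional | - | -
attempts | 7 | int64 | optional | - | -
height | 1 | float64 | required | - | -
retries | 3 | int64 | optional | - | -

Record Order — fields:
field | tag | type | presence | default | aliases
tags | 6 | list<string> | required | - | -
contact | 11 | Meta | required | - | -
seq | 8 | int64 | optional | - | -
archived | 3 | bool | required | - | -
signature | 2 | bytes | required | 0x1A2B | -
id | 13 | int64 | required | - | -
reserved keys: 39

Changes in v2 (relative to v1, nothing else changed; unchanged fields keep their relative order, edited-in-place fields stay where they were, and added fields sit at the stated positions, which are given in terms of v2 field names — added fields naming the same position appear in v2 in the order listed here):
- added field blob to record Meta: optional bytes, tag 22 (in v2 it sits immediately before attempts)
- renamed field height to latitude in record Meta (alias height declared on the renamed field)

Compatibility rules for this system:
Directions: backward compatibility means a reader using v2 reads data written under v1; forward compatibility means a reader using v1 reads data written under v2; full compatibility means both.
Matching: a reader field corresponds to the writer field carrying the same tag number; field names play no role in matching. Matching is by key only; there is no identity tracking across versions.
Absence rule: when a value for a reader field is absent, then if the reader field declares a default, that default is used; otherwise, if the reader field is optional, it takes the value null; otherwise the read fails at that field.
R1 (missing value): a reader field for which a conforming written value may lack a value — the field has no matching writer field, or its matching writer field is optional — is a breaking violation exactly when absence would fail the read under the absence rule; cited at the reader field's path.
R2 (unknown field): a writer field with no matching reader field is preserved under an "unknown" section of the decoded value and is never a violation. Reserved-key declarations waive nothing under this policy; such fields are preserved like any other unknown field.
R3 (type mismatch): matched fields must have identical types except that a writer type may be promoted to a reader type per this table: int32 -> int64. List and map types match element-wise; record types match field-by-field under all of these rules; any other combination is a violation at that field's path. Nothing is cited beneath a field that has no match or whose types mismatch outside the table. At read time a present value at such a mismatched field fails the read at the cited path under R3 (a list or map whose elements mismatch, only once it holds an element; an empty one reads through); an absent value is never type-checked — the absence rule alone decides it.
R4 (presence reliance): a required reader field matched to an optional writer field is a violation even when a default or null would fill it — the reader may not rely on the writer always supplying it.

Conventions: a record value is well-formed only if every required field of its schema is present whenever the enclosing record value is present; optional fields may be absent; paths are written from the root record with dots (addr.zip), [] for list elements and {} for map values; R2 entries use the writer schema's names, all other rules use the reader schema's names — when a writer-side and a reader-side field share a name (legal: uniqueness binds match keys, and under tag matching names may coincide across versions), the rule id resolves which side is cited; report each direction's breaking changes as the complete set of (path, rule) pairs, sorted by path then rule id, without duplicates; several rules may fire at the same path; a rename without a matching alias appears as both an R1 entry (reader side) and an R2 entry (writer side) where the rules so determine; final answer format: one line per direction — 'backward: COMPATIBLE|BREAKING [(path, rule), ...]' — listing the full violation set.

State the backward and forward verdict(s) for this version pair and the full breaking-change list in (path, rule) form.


backward: COMPATIBLE []; forward: COMPATIBLE []

arrows below run writer -> reader for Order
backward for Order (reader v2, writer v1):
  tags: paired with writer tags (list<string> -> list<string>; writer required)
  contact: paired with writer contact (Meta -> Meta; writer required)
  seq: paired with writer seq (int64 -> int64; writer optional)
  archived: paired with writer archived (bool -> bool; writer required)
  signature: paired with writer signature (bytes -> bytes; writer required)
  id: paired with writer id (int64 -> int64; writer required)
  contact.city: paired with writer contact.city (string -> string; writer optional)
  no writer field matches reader contact.blob
  contact.attempts: paired with writer contact.attempts (int64 -> int64; writer optional)
  contact.latitude: paired with writer contact.height (float64 -> float64; writer required)
  contact.retries: paired with writer contact.retries (int64 -> int64; writer optional)
  => backward verdict for Order: COMPATIBLE, no violations
forward for Order (reader v1, writer v2):
  tags: paired with writer tags (list<string> -> list<string>; writer required)
  contact: paired with writer contact (Meta -> Meta; writer required)
  seq: paired with writer seq (int64 -> int64; writer optional)
  archived: paired with writer archived (bool -> bool; writer required)
  signature: paired with writer signature (bytes -> bytes; writer required)
  id: paired with writer id (int64 -> int64; writer required)
  contact.city: paired with writer contact.city (string -> string; writer optional)
  contact.attempts: paired with writer contact.attempts (int64 -> int64; writer optional)
  contact.height: paired with writer contact.latitude (float64 -> float64; writer required)
  contact.retries: paired with writer contact.retries (int64 -> int64; writer optional)
  contact.blob (writer side), unknown to reader
  => forward verdict for Order: COMPATIBLE, no violations


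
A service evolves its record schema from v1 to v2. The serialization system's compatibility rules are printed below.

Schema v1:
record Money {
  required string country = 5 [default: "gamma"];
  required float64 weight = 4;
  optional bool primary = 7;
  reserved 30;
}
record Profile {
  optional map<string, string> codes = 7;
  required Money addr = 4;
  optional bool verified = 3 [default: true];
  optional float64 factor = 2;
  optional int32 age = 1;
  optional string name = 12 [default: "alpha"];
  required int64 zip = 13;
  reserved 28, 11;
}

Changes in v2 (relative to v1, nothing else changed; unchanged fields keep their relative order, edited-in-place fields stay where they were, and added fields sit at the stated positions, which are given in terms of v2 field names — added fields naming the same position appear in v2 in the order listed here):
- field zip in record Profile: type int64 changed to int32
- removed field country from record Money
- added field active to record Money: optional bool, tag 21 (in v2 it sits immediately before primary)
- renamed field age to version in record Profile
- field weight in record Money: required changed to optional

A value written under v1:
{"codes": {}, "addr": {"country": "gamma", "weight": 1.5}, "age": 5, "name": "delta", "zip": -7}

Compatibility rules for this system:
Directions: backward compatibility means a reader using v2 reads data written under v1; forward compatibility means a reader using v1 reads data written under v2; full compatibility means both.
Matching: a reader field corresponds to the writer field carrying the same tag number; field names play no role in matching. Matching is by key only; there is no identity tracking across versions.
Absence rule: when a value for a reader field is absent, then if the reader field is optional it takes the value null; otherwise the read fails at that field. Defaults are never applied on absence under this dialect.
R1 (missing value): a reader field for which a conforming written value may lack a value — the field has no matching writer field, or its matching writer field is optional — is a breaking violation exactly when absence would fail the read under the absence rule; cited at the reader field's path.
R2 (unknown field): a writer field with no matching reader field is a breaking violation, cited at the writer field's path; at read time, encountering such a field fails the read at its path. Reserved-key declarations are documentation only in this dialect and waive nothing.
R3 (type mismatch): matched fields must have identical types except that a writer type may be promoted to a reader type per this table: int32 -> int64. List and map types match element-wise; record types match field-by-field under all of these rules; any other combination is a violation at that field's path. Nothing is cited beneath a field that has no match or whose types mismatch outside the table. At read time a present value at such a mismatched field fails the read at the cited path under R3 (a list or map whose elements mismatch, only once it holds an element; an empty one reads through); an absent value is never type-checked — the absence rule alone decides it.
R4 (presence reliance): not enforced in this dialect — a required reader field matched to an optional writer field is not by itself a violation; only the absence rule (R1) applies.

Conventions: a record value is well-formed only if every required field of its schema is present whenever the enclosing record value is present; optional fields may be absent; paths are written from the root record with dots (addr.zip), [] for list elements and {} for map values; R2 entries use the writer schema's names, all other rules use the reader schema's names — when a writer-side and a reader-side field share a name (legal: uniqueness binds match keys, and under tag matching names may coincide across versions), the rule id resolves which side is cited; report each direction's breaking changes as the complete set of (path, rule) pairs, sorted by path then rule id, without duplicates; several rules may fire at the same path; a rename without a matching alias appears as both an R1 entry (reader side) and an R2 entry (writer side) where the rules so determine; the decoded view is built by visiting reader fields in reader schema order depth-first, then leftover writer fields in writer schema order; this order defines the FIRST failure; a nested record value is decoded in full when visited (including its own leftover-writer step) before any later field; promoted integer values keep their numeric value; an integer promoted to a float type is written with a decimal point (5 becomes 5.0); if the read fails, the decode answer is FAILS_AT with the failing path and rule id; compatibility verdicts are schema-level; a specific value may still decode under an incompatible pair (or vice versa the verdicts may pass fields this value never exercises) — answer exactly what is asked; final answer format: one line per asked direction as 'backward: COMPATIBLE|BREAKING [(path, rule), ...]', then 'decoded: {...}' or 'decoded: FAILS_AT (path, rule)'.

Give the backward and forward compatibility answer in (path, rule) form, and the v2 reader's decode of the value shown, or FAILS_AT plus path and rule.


backward: BREAKING [(addr.country, R2), (zip, R3)]; forward: BREAKING [(addr.active, R2), (addr.country, R1), (addr.weight, R1)]; decoded: FAILS_AT (addr.country, R2)

the writer's type comes first in each Profile pair
checking backward for Profile: reader v2 against writer v1:
  writer optional, map<string, string> -> map<string, string>: reader codes maps from writer codes
  writer required, Money -> Money: reader addr maps from writer addr
  writer optional, bool -> bool: reader verified maps from writer verified
  writer optional, float64 -> float64: reader factor maps from writer factor
  writer optional, int32 -> int32: reader version maps from writer age
  writer optional, string -> string: reader name maps from writer name
  writer required, int64 -> int32: reader zip maps from writer zip
  writer required, float64 -> float64: reader addr.weight maps from writer addr.weight
  addr.active has no writer counterpart
  writer optional, bool -> bool: reader addr.primary maps from writer addr.primary
  addr.country (writer side), unknown to reader
  violation R2 at addr.country
  violation R3 at zip
  => backward verdict for Profile: BREAKING, 2 violation(s)
checking forward for Profile: reader v1 against writer v2:
  writer optional, map<string, string> -> map<string, string>: reader codes maps from writer codes
  writer required, Money -> Money: reader addr maps from writer addr
  writer optional, bool -> bool: reader verified maps from writer verified
  writer optional, float64 -> float64: reader factor maps from writer factor
  writer optional, int32 -> int32: reader age maps from writer version
  writer optional, string -> string: reader name maps from writer name
  writer required, int32 -> int64: reader zip maps from writer zip
  addr.country has no writer counterpart
  writer optional, float64 -> float64: reader addr.weight maps from writer addr.weight
  writer optional, bool -> bool: reader addr.primary maps from writer addr.primary
  addr.active (writer side), unknown to reader
  violation R2 at addr.active
  violation R1 at addr.country
  violation R1 at addr.weight
  => forward verdict for Profile: BREAKING, 3 violation(s)
decoding the Profile value with the v2 reader:
  codes := {}
  addr.weight := 1.5
  addr.active := null (absent, optional -> null)
  addr.primary := null (absent, optional -> null)
  read fails at addr.country under R2 (unknown field)
  => FAILS_AT (addr.country, R2)


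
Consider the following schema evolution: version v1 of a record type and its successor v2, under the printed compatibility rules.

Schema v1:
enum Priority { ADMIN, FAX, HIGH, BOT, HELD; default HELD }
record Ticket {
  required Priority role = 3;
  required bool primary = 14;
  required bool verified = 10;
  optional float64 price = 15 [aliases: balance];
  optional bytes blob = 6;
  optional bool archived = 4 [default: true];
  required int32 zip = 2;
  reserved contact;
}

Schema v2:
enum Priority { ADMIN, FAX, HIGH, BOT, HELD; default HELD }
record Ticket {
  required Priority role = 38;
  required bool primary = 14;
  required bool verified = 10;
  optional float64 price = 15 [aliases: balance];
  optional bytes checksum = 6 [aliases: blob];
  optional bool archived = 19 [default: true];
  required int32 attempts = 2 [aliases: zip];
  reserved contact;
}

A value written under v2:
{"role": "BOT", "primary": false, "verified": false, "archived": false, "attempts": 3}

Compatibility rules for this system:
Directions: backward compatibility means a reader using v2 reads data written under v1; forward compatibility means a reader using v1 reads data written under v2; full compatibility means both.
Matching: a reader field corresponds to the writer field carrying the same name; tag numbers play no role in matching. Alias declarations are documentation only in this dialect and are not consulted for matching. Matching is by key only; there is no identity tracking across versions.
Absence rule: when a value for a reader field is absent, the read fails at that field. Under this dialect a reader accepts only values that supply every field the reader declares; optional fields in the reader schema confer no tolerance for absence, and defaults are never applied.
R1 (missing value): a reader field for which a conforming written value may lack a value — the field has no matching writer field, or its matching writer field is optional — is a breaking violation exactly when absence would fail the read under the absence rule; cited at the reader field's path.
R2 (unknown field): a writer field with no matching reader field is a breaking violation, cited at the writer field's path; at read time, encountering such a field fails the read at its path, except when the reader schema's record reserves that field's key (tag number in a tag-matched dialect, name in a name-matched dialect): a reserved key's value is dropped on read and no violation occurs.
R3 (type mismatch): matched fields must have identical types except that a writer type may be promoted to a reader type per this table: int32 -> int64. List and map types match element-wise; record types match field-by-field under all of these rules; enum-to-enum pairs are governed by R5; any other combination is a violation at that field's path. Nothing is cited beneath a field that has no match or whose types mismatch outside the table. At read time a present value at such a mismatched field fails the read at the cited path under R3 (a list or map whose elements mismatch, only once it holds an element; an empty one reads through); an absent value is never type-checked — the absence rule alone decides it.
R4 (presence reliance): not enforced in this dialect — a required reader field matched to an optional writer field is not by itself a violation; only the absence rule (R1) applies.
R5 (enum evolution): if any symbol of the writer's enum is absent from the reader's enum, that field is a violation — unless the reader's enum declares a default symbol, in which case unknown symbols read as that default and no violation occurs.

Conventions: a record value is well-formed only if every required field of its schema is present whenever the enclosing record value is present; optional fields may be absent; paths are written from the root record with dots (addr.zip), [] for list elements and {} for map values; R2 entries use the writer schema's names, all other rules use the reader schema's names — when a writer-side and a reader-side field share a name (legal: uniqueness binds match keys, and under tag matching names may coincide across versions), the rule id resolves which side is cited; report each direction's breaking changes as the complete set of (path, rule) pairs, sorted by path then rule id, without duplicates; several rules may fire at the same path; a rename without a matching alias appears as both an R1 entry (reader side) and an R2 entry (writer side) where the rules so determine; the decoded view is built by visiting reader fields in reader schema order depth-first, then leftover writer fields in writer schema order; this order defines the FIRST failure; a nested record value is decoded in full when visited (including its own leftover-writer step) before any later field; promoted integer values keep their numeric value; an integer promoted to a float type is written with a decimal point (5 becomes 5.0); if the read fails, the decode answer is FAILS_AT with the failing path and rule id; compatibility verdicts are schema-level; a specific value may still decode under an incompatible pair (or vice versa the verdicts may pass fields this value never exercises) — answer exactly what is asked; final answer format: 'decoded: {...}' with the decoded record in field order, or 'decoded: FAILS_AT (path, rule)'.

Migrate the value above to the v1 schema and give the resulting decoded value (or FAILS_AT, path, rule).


decoded: FAILS_AT (price, R1)

in Ticket below, arrows point writer -> reader
decoding the Ticket value with the v1 reader:
  role := "BOT"
  primary := false
  verified := false
  read fails at price under R1 (no fill)
  => FAILS_AT (price, R1)
diffs on Ticket not affecting the asked answer:
  renamed field zip to attempts in record Ticket (alias zip declared on the renamed field) -> changes Ticket's schema-level verdicts only — the decode of this value is the same
  renamed field blob to checksum in record Ticket (alias blob declared on the renamed field) -> changes Ticket's schema-level verdicts only — the decode of this value is the same
  field archived in record Ticket: tag 4 changed to 19 -> triggers nothing under the printed rules; the Ticket answer is the same either way
  field role in record Ticket: tag 3 changed to 38 -> triggers nothing under the printed rules; the Ticket answer is the same either way


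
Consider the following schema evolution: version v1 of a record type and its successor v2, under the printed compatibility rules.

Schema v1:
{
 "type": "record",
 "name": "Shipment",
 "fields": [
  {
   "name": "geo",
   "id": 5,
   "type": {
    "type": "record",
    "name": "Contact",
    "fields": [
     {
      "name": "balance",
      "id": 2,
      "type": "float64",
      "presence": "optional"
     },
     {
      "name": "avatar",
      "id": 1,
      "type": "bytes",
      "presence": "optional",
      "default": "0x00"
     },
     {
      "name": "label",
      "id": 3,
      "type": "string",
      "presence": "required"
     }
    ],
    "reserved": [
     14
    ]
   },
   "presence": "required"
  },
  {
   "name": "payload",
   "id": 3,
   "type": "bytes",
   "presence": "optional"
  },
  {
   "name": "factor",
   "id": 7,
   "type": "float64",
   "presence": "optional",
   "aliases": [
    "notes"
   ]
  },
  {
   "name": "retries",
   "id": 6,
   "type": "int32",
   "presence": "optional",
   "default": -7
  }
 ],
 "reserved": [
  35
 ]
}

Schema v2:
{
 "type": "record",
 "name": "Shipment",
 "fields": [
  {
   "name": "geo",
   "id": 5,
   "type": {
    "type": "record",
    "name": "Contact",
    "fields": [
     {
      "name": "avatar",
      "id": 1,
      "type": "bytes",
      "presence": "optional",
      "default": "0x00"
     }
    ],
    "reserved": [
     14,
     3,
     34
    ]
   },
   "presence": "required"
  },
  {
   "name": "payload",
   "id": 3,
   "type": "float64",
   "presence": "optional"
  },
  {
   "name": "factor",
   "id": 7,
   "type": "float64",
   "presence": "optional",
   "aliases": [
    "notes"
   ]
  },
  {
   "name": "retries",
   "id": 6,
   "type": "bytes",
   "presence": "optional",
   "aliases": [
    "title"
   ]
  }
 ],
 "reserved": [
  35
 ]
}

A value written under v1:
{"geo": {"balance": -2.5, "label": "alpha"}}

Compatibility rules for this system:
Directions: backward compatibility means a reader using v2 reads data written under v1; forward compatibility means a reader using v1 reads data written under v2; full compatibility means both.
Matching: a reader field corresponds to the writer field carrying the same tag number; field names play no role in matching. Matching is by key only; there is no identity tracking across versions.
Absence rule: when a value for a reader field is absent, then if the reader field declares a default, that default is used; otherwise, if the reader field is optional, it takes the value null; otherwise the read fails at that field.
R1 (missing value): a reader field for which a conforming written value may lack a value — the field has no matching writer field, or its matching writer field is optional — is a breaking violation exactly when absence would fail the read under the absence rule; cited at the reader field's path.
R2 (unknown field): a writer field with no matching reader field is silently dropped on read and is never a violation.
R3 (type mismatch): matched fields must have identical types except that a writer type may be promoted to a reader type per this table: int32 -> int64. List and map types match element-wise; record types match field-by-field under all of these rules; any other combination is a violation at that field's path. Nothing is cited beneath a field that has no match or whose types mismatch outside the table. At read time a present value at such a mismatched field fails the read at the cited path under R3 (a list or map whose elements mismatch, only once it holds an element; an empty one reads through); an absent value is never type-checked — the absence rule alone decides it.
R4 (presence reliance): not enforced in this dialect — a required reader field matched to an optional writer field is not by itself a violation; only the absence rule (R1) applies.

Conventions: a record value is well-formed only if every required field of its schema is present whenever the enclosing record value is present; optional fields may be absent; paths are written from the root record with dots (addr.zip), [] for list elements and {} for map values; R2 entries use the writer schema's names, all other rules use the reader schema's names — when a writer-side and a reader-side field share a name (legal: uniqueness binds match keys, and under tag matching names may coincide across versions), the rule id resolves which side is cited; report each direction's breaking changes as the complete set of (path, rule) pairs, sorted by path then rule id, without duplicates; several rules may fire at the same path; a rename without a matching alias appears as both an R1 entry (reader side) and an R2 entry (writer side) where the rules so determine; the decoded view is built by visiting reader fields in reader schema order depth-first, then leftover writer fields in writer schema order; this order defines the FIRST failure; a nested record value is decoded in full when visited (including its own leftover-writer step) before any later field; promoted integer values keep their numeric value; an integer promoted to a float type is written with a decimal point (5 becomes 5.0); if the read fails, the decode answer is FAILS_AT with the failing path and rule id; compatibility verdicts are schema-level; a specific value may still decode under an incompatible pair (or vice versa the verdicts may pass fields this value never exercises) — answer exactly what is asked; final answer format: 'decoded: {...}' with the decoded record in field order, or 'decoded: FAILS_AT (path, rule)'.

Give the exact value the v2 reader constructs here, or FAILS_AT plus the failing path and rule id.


decoded: {"geo": {"avatar": 0x00}, "payload": null, "factor": null, "retries": null}

each type pair in Shipment: writer, then reader
decoding the Shipment value with the v2 reader:
  geo.avatar := 0x00 (no value, default fills)
  writer geo.balance: unmatched, discarded
  writer geo.label: unmatched, discarded
  payload := null (not supplied -> null)
  factor := null (not supplied -> null)
  retries := null (not supplied -> null)
  => decoded: {"geo": {"avatar": 0x00}, "payload": null, "factor": null, "retries": null}
remaining Shipment differences; none change what is asked:
  field payload in record Shipment: type bytes changed to float64 -> matters for Shipment compatibility verdicts, not for this value's decode


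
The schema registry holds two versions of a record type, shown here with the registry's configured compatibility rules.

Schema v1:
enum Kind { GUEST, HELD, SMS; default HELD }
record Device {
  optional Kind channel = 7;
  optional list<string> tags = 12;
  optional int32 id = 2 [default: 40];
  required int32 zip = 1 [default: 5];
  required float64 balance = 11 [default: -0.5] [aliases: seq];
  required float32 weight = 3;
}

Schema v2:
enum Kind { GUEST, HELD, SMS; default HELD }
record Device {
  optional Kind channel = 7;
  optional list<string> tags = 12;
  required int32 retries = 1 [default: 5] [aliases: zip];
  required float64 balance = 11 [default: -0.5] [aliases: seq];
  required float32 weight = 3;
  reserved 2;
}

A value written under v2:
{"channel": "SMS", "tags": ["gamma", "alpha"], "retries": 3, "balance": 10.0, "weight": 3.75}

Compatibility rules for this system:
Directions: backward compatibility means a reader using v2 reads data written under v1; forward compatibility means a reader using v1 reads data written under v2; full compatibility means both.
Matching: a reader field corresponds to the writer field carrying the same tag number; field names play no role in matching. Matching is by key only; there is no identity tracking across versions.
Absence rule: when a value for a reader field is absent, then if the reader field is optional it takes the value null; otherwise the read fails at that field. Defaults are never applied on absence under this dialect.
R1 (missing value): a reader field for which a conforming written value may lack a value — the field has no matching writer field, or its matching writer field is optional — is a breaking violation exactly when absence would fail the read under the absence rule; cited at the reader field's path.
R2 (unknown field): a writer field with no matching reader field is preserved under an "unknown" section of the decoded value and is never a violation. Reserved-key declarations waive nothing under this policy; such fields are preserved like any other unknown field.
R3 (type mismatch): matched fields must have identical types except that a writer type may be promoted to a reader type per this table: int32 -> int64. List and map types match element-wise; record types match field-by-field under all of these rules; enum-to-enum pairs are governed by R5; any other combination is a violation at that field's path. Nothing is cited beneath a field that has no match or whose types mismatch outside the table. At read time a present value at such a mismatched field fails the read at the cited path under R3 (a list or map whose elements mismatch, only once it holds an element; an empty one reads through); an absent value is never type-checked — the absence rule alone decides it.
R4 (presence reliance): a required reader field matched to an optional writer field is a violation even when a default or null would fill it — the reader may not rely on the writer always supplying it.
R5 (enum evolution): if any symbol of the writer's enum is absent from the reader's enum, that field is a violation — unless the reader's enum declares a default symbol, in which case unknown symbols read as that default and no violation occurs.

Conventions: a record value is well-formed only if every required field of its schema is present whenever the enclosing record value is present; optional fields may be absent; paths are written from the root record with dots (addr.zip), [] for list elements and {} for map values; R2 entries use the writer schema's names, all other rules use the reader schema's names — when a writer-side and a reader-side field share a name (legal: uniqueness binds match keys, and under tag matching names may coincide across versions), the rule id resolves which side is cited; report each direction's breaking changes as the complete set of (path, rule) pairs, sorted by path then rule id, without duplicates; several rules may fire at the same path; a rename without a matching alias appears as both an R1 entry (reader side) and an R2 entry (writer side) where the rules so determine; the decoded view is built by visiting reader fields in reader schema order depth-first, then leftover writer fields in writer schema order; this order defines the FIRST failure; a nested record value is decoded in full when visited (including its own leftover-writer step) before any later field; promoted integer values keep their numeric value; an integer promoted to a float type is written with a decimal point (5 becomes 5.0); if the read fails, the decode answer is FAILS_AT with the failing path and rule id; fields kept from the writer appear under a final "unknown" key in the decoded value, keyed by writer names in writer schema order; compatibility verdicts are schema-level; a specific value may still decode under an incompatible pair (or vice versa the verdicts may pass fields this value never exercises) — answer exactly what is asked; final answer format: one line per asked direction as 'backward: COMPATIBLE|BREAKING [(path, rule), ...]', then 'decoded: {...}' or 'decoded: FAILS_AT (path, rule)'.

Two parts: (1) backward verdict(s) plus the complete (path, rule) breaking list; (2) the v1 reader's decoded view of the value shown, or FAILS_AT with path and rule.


in Device below, arrows point writer -> reader
backward analysis of Device with v2 as reader and v1 as writer:
  channel: Kind -> Kind, writer optional; from channel
  tags: list<string> -> list<string>, writer optional; from tags
  retries: int32 -> int32, writer required; from zip
  balance: float64 -> float64, writer required; from balance
  weight: float32 -> float32, writer required; from weight
  id (writer side), unknown to reader
  => backward: COMPATIBLE
decode (reader v1):
  channel := "SMS"
  tags := ["gamma", "alpha"]
  id := null (not supplied -> null)
  zip := 3 (from writer retries)
  balance := 10.0
  weight := 3.75
  => decoded: {"channel": "SMS", "tags": ["gamma", "alpha"], "id": null, "zip": 3, "balance": 10.0, "weight": 3.75}
checking off the Device differences that do not matter here:
  removed field id from record Device (its key 2 joins the reserved list) -> no rule fires on it in Device's dialect; the asked verdict holds
  renamed field zip to retries in record Device (alias zip declared on the renamed field) -> no rule fires on it in Device's dialect; the asked verdict holds

backward: COMPATIBLE []; decoded: {"channel": "SMS", "tags": ["gamma", "alpha"], "id": null, "zip": 3, "balance": 10.0, "weight": 3.75}


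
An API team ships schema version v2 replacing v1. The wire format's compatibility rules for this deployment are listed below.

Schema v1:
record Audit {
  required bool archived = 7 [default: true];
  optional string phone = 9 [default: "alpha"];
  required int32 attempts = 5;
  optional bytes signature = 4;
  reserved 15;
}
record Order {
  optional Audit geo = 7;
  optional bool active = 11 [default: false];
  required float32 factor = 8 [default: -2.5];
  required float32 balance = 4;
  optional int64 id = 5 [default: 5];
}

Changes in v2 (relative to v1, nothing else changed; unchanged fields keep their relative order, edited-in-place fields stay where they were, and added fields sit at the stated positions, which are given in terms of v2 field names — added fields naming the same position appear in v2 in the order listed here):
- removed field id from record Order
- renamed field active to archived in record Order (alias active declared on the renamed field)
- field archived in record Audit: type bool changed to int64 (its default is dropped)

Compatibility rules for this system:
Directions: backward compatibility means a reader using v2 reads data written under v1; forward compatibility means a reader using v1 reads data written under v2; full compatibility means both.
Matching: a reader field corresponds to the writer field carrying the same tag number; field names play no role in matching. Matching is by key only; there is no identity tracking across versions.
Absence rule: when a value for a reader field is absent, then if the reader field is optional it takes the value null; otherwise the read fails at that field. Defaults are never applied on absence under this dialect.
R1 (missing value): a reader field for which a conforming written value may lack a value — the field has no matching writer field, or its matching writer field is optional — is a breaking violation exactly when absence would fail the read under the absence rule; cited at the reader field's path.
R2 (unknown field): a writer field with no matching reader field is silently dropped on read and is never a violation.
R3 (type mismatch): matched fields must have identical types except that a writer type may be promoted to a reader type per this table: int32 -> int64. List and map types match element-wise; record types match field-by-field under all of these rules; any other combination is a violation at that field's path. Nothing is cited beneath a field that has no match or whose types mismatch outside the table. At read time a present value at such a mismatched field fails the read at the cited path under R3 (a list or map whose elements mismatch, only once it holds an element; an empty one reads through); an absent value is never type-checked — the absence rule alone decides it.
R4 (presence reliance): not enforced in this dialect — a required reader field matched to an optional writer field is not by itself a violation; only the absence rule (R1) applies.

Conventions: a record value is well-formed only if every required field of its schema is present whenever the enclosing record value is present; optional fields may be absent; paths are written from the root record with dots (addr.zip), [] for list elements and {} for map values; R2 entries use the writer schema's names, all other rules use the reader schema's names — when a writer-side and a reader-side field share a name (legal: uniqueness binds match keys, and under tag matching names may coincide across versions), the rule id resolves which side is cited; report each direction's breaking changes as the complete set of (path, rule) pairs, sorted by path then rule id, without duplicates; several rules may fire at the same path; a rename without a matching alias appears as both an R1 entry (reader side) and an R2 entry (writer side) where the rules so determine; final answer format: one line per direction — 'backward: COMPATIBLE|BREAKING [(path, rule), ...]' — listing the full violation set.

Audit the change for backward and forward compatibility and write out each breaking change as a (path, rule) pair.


arrows below run writer -> reader for Order
checking backward for Order: reader v2 against writer v1:
  Audit -> Audit, writer optional: geo aligns to geo
  bool -> bool, writer optional: archived aligns to active
  float32 -> float32, writer required: factor aligns to factor
  float32 -> float32, writer required: balance aligns to balance
  writer field id has no reader counterpart
  bool -> int64, writer required: geo.archived aligns to geo.archived
  string -> string, writer optional: geo.phone aligns to geo.phone
  int32 -> int32, writer required: geo.attempts aligns to geo.attempts
  bytes -> bytes, writer optional: geo.signature aligns to geo.signature
  breaking: (geo.archived, R3)
  => 1 violation(s): backward is BREAKING for Order
checking forward for Order: reader v1 against writer v2:
  Audit -> Audit, writer optional: geo aligns to geo
  bool -> bool, writer optional: active aligns to archived
  float32 -> float32, writer required: factor aligns to factor
  float32 -> float32, writer required: balance aligns to balance
  id: no writer match
  int64 -> bool, writer required: geo.archived aligns to geo.archived
  string -> string, writer optional: geo.phone aligns to geo.phone
  int32 -> int32, writer required: geo.attempts aligns to geo.attempts
  bytes -> bytes, writer optional: geo.signature aligns to geo.signature
  breaking: (geo.archived, R3)
  => 1 violation(s): forward is BREAKING for Order

backward: BREAKING [(geo.archived, R3)]; forward: BREAKING [(geo.archived, R3)]
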